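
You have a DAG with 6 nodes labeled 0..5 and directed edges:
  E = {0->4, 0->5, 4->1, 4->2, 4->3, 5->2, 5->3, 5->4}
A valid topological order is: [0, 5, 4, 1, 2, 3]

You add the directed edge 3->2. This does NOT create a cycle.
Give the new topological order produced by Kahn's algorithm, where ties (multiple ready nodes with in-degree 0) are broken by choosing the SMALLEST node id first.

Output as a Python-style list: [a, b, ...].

Old toposort: [0, 5, 4, 1, 2, 3]
Added edge: 3->2
Position of 3 (5) > position of 2 (4). Must reorder: 3 must now come before 2.
Run Kahn's algorithm (break ties by smallest node id):
  initial in-degrees: [0, 1, 3, 2, 2, 1]
  ready (indeg=0): [0]
  pop 0: indeg[4]->1; indeg[5]->0 | ready=[5] | order so far=[0]
  pop 5: indeg[2]->2; indeg[3]->1; indeg[4]->0 | ready=[4] | order so far=[0, 5]
  pop 4: indeg[1]->0; indeg[2]->1; indeg[3]->0 | ready=[1, 3] | order so far=[0, 5, 4]
  pop 1: no out-edges | ready=[3] | order so far=[0, 5, 4, 1]
  pop 3: indeg[2]->0 | ready=[2] | order so far=[0, 5, 4, 1, 3]
  pop 2: no out-edges | ready=[] | order so far=[0, 5, 4, 1, 3, 2]
  Result: [0, 5, 4, 1, 3, 2]

Answer: [0, 5, 4, 1, 3, 2]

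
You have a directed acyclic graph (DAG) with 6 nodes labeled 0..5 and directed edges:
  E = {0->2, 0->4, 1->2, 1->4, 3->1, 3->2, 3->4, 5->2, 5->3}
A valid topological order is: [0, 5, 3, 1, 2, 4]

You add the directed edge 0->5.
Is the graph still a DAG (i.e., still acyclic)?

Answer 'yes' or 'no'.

Answer: yes

Derivation:
Given toposort: [0, 5, 3, 1, 2, 4]
Position of 0: index 0; position of 5: index 1
New edge 0->5: forward
Forward edge: respects the existing order. Still a DAG, same toposort still valid.
Still a DAG? yes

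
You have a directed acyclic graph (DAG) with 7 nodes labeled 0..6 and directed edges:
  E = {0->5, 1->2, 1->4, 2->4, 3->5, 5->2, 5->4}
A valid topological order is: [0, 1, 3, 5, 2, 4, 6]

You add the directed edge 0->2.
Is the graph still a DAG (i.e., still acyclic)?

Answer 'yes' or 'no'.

Given toposort: [0, 1, 3, 5, 2, 4, 6]
Position of 0: index 0; position of 2: index 4
New edge 0->2: forward
Forward edge: respects the existing order. Still a DAG, same toposort still valid.
Still a DAG? yes

Answer: yes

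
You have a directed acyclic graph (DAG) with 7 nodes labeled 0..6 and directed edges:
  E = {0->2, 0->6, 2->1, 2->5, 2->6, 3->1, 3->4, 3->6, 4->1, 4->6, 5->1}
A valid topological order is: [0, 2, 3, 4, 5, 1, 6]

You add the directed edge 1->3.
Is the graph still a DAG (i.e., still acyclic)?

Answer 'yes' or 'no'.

Answer: no

Derivation:
Given toposort: [0, 2, 3, 4, 5, 1, 6]
Position of 1: index 5; position of 3: index 2
New edge 1->3: backward (u after v in old order)
Backward edge: old toposort is now invalid. Check if this creates a cycle.
Does 3 already reach 1? Reachable from 3: [1, 3, 4, 6]. YES -> cycle!
Still a DAG? no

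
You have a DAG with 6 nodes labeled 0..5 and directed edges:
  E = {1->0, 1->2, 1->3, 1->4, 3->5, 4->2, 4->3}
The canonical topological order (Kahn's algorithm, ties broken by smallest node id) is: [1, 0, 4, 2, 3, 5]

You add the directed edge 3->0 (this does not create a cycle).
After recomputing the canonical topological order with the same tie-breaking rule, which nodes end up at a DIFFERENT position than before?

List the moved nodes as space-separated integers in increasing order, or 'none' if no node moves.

Answer: 0 2 3 4

Derivation:
Old toposort: [1, 0, 4, 2, 3, 5]
Added edge 3->0
Recompute Kahn (smallest-id tiebreak):
  initial in-degrees: [2, 0, 2, 2, 1, 1]
  ready (indeg=0): [1]
  pop 1: indeg[0]->1; indeg[2]->1; indeg[3]->1; indeg[4]->0 | ready=[4] | order so far=[1]
  pop 4: indeg[2]->0; indeg[3]->0 | ready=[2, 3] | order so far=[1, 4]
  pop 2: no out-edges | ready=[3] | order so far=[1, 4, 2]
  pop 3: indeg[0]->0; indeg[5]->0 | ready=[0, 5] | order so far=[1, 4, 2, 3]
  pop 0: no out-edges | ready=[5] | order so far=[1, 4, 2, 3, 0]
  pop 5: no out-edges | ready=[] | order so far=[1, 4, 2, 3, 0, 5]
New canonical toposort: [1, 4, 2, 3, 0, 5]
Compare positions:
  Node 0: index 1 -> 4 (moved)
  Node 1: index 0 -> 0 (same)
  Node 2: index 3 -> 2 (moved)
  Node 3: index 4 -> 3 (moved)
  Node 4: index 2 -> 1 (moved)
  Node 5: index 5 -> 5 (same)
Nodes that changed position: 0 2 3 4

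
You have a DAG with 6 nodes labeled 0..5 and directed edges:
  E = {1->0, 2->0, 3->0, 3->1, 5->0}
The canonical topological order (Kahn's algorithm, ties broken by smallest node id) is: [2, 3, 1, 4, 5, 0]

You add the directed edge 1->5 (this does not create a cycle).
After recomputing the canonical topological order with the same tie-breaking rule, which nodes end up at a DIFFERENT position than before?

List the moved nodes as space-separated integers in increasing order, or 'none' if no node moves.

Answer: none

Derivation:
Old toposort: [2, 3, 1, 4, 5, 0]
Added edge 1->5
Recompute Kahn (smallest-id tiebreak):
  initial in-degrees: [4, 1, 0, 0, 0, 1]
  ready (indeg=0): [2, 3, 4]
  pop 2: indeg[0]->3 | ready=[3, 4] | order so far=[2]
  pop 3: indeg[0]->2; indeg[1]->0 | ready=[1, 4] | order so far=[2, 3]
  pop 1: indeg[0]->1; indeg[5]->0 | ready=[4, 5] | order so far=[2, 3, 1]
  pop 4: no out-edges | ready=[5] | order so far=[2, 3, 1, 4]
  pop 5: indeg[0]->0 | ready=[0] | order so far=[2, 3, 1, 4, 5]
  pop 0: no out-edges | ready=[] | order so far=[2, 3, 1, 4, 5, 0]
New canonical toposort: [2, 3, 1, 4, 5, 0]
Compare positions:
  Node 0: index 5 -> 5 (same)
  Node 1: index 2 -> 2 (same)
  Node 2: index 0 -> 0 (same)
  Node 3: index 1 -> 1 (same)
  Node 4: index 3 -> 3 (same)
  Node 5: index 4 -> 4 (same)
Nodes that changed position: none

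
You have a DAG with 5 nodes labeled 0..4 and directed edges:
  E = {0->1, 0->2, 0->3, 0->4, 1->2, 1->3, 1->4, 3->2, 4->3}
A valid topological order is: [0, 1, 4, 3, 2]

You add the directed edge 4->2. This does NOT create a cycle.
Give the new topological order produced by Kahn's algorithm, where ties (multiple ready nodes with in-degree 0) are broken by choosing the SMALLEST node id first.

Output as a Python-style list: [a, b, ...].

Old toposort: [0, 1, 4, 3, 2]
Added edge: 4->2
Position of 4 (2) < position of 2 (4). Old order still valid.
Run Kahn's algorithm (break ties by smallest node id):
  initial in-degrees: [0, 1, 4, 3, 2]
  ready (indeg=0): [0]
  pop 0: indeg[1]->0; indeg[2]->3; indeg[3]->2; indeg[4]->1 | ready=[1] | order so far=[0]
  pop 1: indeg[2]->2; indeg[3]->1; indeg[4]->0 | ready=[4] | order so far=[0, 1]
  pop 4: indeg[2]->1; indeg[3]->0 | ready=[3] | order so far=[0, 1, 4]
  pop 3: indeg[2]->0 | ready=[2] | order so far=[0, 1, 4, 3]
  pop 2: no out-edges | ready=[] | order so far=[0, 1, 4, 3, 2]
  Result: [0, 1, 4, 3, 2]

Answer: [0, 1, 4, 3, 2]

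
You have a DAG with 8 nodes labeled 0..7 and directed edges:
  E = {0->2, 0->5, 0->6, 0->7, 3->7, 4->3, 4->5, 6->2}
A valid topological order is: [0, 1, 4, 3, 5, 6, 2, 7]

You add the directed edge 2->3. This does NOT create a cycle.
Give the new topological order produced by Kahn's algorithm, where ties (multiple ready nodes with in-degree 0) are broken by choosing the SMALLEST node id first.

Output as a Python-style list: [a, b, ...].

Old toposort: [0, 1, 4, 3, 5, 6, 2, 7]
Added edge: 2->3
Position of 2 (6) > position of 3 (3). Must reorder: 2 must now come before 3.
Run Kahn's algorithm (break ties by smallest node id):
  initial in-degrees: [0, 0, 2, 2, 0, 2, 1, 2]
  ready (indeg=0): [0, 1, 4]
  pop 0: indeg[2]->1; indeg[5]->1; indeg[6]->0; indeg[7]->1 | ready=[1, 4, 6] | order so far=[0]
  pop 1: no out-edges | ready=[4, 6] | order so far=[0, 1]
  pop 4: indeg[3]->1; indeg[5]->0 | ready=[5, 6] | order so far=[0, 1, 4]
  pop 5: no out-edges | ready=[6] | order so far=[0, 1, 4, 5]
  pop 6: indeg[2]->0 | ready=[2] | order so far=[0, 1, 4, 5, 6]
  pop 2: indeg[3]->0 | ready=[3] | order so far=[0, 1, 4, 5, 6, 2]
  pop 3: indeg[7]->0 | ready=[7] | order so far=[0, 1, 4, 5, 6, 2, 3]
  pop 7: no out-edges | ready=[] | order so far=[0, 1, 4, 5, 6, 2, 3, 7]
  Result: [0, 1, 4, 5, 6, 2, 3, 7]

Answer: [0, 1, 4, 5, 6, 2, 3, 7]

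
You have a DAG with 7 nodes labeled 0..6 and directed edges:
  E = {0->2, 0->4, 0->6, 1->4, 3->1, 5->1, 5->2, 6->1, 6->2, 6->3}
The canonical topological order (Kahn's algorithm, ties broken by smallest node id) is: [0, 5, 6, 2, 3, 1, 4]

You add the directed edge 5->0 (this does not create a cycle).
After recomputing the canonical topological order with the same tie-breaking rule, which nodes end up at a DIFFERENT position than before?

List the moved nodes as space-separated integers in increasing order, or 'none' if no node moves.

Answer: 0 5

Derivation:
Old toposort: [0, 5, 6, 2, 3, 1, 4]
Added edge 5->0
Recompute Kahn (smallest-id tiebreak):
  initial in-degrees: [1, 3, 3, 1, 2, 0, 1]
  ready (indeg=0): [5]
  pop 5: indeg[0]->0; indeg[1]->2; indeg[2]->2 | ready=[0] | order so far=[5]
  pop 0: indeg[2]->1; indeg[4]->1; indeg[6]->0 | ready=[6] | order so far=[5, 0]
  pop 6: indeg[1]->1; indeg[2]->0; indeg[3]->0 | ready=[2, 3] | order so far=[5, 0, 6]
  pop 2: no out-edges | ready=[3] | order so far=[5, 0, 6, 2]
  pop 3: indeg[1]->0 | ready=[1] | order so far=[5, 0, 6, 2, 3]
  pop 1: indeg[4]->0 | ready=[4] | order so far=[5, 0, 6, 2, 3, 1]
  pop 4: no out-edges | ready=[] | order so far=[5, 0, 6, 2, 3, 1, 4]
New canonical toposort: [5, 0, 6, 2, 3, 1, 4]
Compare positions:
  Node 0: index 0 -> 1 (moved)
  Node 1: index 5 -> 5 (same)
  Node 2: index 3 -> 3 (same)
  Node 3: index 4 -> 4 (same)
  Node 4: index 6 -> 6 (same)
  Node 5: index 1 -> 0 (moved)
  Node 6: index 2 -> 2 (same)
Nodes that changed position: 0 5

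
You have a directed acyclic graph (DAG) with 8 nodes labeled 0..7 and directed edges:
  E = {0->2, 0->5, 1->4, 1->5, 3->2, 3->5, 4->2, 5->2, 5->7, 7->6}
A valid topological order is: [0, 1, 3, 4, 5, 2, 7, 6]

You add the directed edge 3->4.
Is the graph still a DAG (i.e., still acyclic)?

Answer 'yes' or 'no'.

Answer: yes

Derivation:
Given toposort: [0, 1, 3, 4, 5, 2, 7, 6]
Position of 3: index 2; position of 4: index 3
New edge 3->4: forward
Forward edge: respects the existing order. Still a DAG, same toposort still valid.
Still a DAG? yes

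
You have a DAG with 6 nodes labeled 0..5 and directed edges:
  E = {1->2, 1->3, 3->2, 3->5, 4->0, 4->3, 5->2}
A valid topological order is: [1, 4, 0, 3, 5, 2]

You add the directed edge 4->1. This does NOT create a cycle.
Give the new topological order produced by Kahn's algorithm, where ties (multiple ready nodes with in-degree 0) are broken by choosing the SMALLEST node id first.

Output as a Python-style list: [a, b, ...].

Old toposort: [1, 4, 0, 3, 5, 2]
Added edge: 4->1
Position of 4 (1) > position of 1 (0). Must reorder: 4 must now come before 1.
Run Kahn's algorithm (break ties by smallest node id):
  initial in-degrees: [1, 1, 3, 2, 0, 1]
  ready (indeg=0): [4]
  pop 4: indeg[0]->0; indeg[1]->0; indeg[3]->1 | ready=[0, 1] | order so far=[4]
  pop 0: no out-edges | ready=[1] | order so far=[4, 0]
  pop 1: indeg[2]->2; indeg[3]->0 | ready=[3] | order so far=[4, 0, 1]
  pop 3: indeg[2]->1; indeg[5]->0 | ready=[5] | order so far=[4, 0, 1, 3]
  pop 5: indeg[2]->0 | ready=[2] | order so far=[4, 0, 1, 3, 5]
  pop 2: no out-edges | ready=[] | order so far=[4, 0, 1, 3, 5, 2]
  Result: [4, 0, 1, 3, 5, 2]

Answer: [4, 0, 1, 3, 5, 2]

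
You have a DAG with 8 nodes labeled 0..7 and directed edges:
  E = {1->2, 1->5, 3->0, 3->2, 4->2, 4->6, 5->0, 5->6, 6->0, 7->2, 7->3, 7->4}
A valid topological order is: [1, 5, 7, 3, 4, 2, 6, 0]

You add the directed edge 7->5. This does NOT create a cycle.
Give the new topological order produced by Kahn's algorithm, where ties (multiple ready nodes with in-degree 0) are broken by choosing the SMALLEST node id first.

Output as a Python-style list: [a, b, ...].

Answer: [1, 7, 3, 4, 2, 5, 6, 0]

Derivation:
Old toposort: [1, 5, 7, 3, 4, 2, 6, 0]
Added edge: 7->5
Position of 7 (2) > position of 5 (1). Must reorder: 7 must now come before 5.
Run Kahn's algorithm (break ties by smallest node id):
  initial in-degrees: [3, 0, 4, 1, 1, 2, 2, 0]
  ready (indeg=0): [1, 7]
  pop 1: indeg[2]->3; indeg[5]->1 | ready=[7] | order so far=[1]
  pop 7: indeg[2]->2; indeg[3]->0; indeg[4]->0; indeg[5]->0 | ready=[3, 4, 5] | order so far=[1, 7]
  pop 3: indeg[0]->2; indeg[2]->1 | ready=[4, 5] | order so far=[1, 7, 3]
  pop 4: indeg[2]->0; indeg[6]->1 | ready=[2, 5] | order so far=[1, 7, 3, 4]
  pop 2: no out-edges | ready=[5] | order so far=[1, 7, 3, 4, 2]
  pop 5: indeg[0]->1; indeg[6]->0 | ready=[6] | order so far=[1, 7, 3, 4, 2, 5]
  pop 6: indeg[0]->0 | ready=[0] | order so far=[1, 7, 3, 4, 2, 5, 6]
  pop 0: no out-edges | ready=[] | order so far=[1, 7, 3, 4, 2, 5, 6, 0]
  Result: [1, 7, 3, 4, 2, 5, 6, 0]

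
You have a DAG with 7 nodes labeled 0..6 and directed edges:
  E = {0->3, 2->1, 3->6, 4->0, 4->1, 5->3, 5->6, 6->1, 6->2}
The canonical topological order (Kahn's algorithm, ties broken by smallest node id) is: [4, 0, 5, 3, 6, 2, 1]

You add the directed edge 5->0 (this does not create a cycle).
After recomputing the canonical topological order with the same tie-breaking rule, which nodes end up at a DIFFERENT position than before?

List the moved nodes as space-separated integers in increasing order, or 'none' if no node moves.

Answer: 0 5

Derivation:
Old toposort: [4, 0, 5, 3, 6, 2, 1]
Added edge 5->0
Recompute Kahn (smallest-id tiebreak):
  initial in-degrees: [2, 3, 1, 2, 0, 0, 2]
  ready (indeg=0): [4, 5]
  pop 4: indeg[0]->1; indeg[1]->2 | ready=[5] | order so far=[4]
  pop 5: indeg[0]->0; indeg[3]->1; indeg[6]->1 | ready=[0] | order so far=[4, 5]
  pop 0: indeg[3]->0 | ready=[3] | order so far=[4, 5, 0]
  pop 3: indeg[6]->0 | ready=[6] | order so far=[4, 5, 0, 3]
  pop 6: indeg[1]->1; indeg[2]->0 | ready=[2] | order so far=[4, 5, 0, 3, 6]
  pop 2: indeg[1]->0 | ready=[1] | order so far=[4, 5, 0, 3, 6, 2]
  pop 1: no out-edges | ready=[] | order so far=[4, 5, 0, 3, 6, 2, 1]
New canonical toposort: [4, 5, 0, 3, 6, 2, 1]
Compare positions:
  Node 0: index 1 -> 2 (moved)
  Node 1: index 6 -> 6 (same)
  Node 2: index 5 -> 5 (same)
  Node 3: index 3 -> 3 (same)
  Node 4: index 0 -> 0 (same)
  Node 5: index 2 -> 1 (moved)
  Node 6: index 4 -> 4 (same)
Nodes that changed position: 0 5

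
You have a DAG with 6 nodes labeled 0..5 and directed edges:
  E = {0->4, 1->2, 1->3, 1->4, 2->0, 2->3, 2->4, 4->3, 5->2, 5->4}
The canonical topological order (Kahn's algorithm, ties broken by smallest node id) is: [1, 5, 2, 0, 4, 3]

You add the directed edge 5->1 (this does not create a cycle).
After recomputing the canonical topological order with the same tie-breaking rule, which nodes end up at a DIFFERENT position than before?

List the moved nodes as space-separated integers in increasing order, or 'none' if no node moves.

Old toposort: [1, 5, 2, 0, 4, 3]
Added edge 5->1
Recompute Kahn (smallest-id tiebreak):
  initial in-degrees: [1, 1, 2, 3, 4, 0]
  ready (indeg=0): [5]
  pop 5: indeg[1]->0; indeg[2]->1; indeg[4]->3 | ready=[1] | order so far=[5]
  pop 1: indeg[2]->0; indeg[3]->2; indeg[4]->2 | ready=[2] | order so far=[5, 1]
  pop 2: indeg[0]->0; indeg[3]->1; indeg[4]->1 | ready=[0] | order so far=[5, 1, 2]
  pop 0: indeg[4]->0 | ready=[4] | order so far=[5, 1, 2, 0]
  pop 4: indeg[3]->0 | ready=[3] | order so far=[5, 1, 2, 0, 4]
  pop 3: no out-edges | ready=[] | order so far=[5, 1, 2, 0, 4, 3]
New canonical toposort: [5, 1, 2, 0, 4, 3]
Compare positions:
  Node 0: index 3 -> 3 (same)
  Node 1: index 0 -> 1 (moved)
  Node 2: index 2 -> 2 (same)
  Node 3: index 5 -> 5 (same)
  Node 4: index 4 -> 4 (same)
  Node 5: index 1 -> 0 (moved)
Nodes that changed position: 1 5

Answer: 1 5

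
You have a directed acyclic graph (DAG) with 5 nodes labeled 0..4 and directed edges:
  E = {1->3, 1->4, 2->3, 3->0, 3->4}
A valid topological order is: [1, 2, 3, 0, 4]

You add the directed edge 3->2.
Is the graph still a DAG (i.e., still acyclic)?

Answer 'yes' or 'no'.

Given toposort: [1, 2, 3, 0, 4]
Position of 3: index 2; position of 2: index 1
New edge 3->2: backward (u after v in old order)
Backward edge: old toposort is now invalid. Check if this creates a cycle.
Does 2 already reach 3? Reachable from 2: [0, 2, 3, 4]. YES -> cycle!
Still a DAG? no

Answer: no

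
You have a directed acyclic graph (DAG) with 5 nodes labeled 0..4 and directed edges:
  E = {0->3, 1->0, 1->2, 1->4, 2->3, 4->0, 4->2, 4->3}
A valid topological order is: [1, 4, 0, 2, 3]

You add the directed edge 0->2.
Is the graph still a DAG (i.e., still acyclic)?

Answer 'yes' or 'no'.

Given toposort: [1, 4, 0, 2, 3]
Position of 0: index 2; position of 2: index 3
New edge 0->2: forward
Forward edge: respects the existing order. Still a DAG, same toposort still valid.
Still a DAG? yes

Answer: yes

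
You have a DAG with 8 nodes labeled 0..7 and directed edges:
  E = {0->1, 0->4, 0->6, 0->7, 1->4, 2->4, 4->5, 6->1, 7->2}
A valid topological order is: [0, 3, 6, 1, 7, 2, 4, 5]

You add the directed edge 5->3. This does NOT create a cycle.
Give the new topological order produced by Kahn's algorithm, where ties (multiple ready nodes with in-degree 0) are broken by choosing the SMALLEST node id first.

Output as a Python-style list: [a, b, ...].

Old toposort: [0, 3, 6, 1, 7, 2, 4, 5]
Added edge: 5->3
Position of 5 (7) > position of 3 (1). Must reorder: 5 must now come before 3.
Run Kahn's algorithm (break ties by smallest node id):
  initial in-degrees: [0, 2, 1, 1, 3, 1, 1, 1]
  ready (indeg=0): [0]
  pop 0: indeg[1]->1; indeg[4]->2; indeg[6]->0; indeg[7]->0 | ready=[6, 7] | order so far=[0]
  pop 6: indeg[1]->0 | ready=[1, 7] | order so far=[0, 6]
  pop 1: indeg[4]->1 | ready=[7] | order so far=[0, 6, 1]
  pop 7: indeg[2]->0 | ready=[2] | order so far=[0, 6, 1, 7]
  pop 2: indeg[4]->0 | ready=[4] | order so far=[0, 6, 1, 7, 2]
  pop 4: indeg[5]->0 | ready=[5] | order so far=[0, 6, 1, 7, 2, 4]
  pop 5: indeg[3]->0 | ready=[3] | order so far=[0, 6, 1, 7, 2, 4, 5]
  pop 3: no out-edges | ready=[] | order so far=[0, 6, 1, 7, 2, 4, 5, 3]
  Result: [0, 6, 1, 7, 2, 4, 5, 3]

Answer: [0, 6, 1, 7, 2, 4, 5, 3]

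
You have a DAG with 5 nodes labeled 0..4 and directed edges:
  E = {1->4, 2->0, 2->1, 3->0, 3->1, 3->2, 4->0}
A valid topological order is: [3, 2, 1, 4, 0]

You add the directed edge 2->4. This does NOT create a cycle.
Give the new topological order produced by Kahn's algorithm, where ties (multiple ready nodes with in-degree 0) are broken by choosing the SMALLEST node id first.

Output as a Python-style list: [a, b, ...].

Old toposort: [3, 2, 1, 4, 0]
Added edge: 2->4
Position of 2 (1) < position of 4 (3). Old order still valid.
Run Kahn's algorithm (break ties by smallest node id):
  initial in-degrees: [3, 2, 1, 0, 2]
  ready (indeg=0): [3]
  pop 3: indeg[0]->2; indeg[1]->1; indeg[2]->0 | ready=[2] | order so far=[3]
  pop 2: indeg[0]->1; indeg[1]->0; indeg[4]->1 | ready=[1] | order so far=[3, 2]
  pop 1: indeg[4]->0 | ready=[4] | order so far=[3, 2, 1]
  pop 4: indeg[0]->0 | ready=[0] | order so far=[3, 2, 1, 4]
  pop 0: no out-edges | ready=[] | order so far=[3, 2, 1, 4, 0]
  Result: [3, 2, 1, 4, 0]

Answer: [3, 2, 1, 4, 0]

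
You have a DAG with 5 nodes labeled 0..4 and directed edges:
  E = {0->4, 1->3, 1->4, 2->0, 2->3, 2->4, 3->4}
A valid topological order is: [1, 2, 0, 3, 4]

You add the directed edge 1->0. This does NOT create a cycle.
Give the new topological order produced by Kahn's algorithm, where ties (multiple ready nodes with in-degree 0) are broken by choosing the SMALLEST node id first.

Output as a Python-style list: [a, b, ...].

Answer: [1, 2, 0, 3, 4]

Derivation:
Old toposort: [1, 2, 0, 3, 4]
Added edge: 1->0
Position of 1 (0) < position of 0 (2). Old order still valid.
Run Kahn's algorithm (break ties by smallest node id):
  initial in-degrees: [2, 0, 0, 2, 4]
  ready (indeg=0): [1, 2]
  pop 1: indeg[0]->1; indeg[3]->1; indeg[4]->3 | ready=[2] | order so far=[1]
  pop 2: indeg[0]->0; indeg[3]->0; indeg[4]->2 | ready=[0, 3] | order so far=[1, 2]
  pop 0: indeg[4]->1 | ready=[3] | order so far=[1, 2, 0]
  pop 3: indeg[4]->0 | ready=[4] | order so far=[1, 2, 0, 3]
  pop 4: no out-edges | ready=[] | order so far=[1, 2, 0, 3, 4]
  Result: [1, 2, 0, 3, 4]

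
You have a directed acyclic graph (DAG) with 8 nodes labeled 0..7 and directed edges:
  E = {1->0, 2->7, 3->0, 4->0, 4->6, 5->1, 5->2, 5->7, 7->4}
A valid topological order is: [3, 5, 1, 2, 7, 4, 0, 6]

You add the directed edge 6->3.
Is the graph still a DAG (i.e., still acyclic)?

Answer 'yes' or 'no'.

Given toposort: [3, 5, 1, 2, 7, 4, 0, 6]
Position of 6: index 7; position of 3: index 0
New edge 6->3: backward (u after v in old order)
Backward edge: old toposort is now invalid. Check if this creates a cycle.
Does 3 already reach 6? Reachable from 3: [0, 3]. NO -> still a DAG (reorder needed).
Still a DAG? yes

Answer: yes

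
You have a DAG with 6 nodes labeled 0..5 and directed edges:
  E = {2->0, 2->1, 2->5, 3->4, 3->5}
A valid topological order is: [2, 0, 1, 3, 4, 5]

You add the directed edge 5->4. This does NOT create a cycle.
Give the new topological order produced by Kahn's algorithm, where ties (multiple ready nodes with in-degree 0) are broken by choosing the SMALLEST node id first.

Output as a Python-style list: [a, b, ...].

Answer: [2, 0, 1, 3, 5, 4]

Derivation:
Old toposort: [2, 0, 1, 3, 4, 5]
Added edge: 5->4
Position of 5 (5) > position of 4 (4). Must reorder: 5 must now come before 4.
Run Kahn's algorithm (break ties by smallest node id):
  initial in-degrees: [1, 1, 0, 0, 2, 2]
  ready (indeg=0): [2, 3]
  pop 2: indeg[0]->0; indeg[1]->0; indeg[5]->1 | ready=[0, 1, 3] | order so far=[2]
  pop 0: no out-edges | ready=[1, 3] | order so far=[2, 0]
  pop 1: no out-edges | ready=[3] | order so far=[2, 0, 1]
  pop 3: indeg[4]->1; indeg[5]->0 | ready=[5] | order so far=[2, 0, 1, 3]
  pop 5: indeg[4]->0 | ready=[4] | order so far=[2, 0, 1, 3, 5]
  pop 4: no out-edges | ready=[] | order so far=[2, 0, 1, 3, 5, 4]
  Result: [2, 0, 1, 3, 5, 4]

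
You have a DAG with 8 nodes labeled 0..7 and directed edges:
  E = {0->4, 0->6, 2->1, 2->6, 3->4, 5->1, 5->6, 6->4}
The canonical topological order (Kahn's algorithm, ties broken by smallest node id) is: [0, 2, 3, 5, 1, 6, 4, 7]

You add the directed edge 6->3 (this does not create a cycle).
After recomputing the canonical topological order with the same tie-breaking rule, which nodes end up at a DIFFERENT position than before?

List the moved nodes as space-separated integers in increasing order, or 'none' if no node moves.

Answer: 1 3 5 6

Derivation:
Old toposort: [0, 2, 3, 5, 1, 6, 4, 7]
Added edge 6->3
Recompute Kahn (smallest-id tiebreak):
  initial in-degrees: [0, 2, 0, 1, 3, 0, 3, 0]
  ready (indeg=0): [0, 2, 5, 7]
  pop 0: indeg[4]->2; indeg[6]->2 | ready=[2, 5, 7] | order so far=[0]
  pop 2: indeg[1]->1; indeg[6]->1 | ready=[5, 7] | order so far=[0, 2]
  pop 5: indeg[1]->0; indeg[6]->0 | ready=[1, 6, 7] | order so far=[0, 2, 5]
  pop 1: no out-edges | ready=[6, 7] | order so far=[0, 2, 5, 1]
  pop 6: indeg[3]->0; indeg[4]->1 | ready=[3, 7] | order so far=[0, 2, 5, 1, 6]
  pop 3: indeg[4]->0 | ready=[4, 7] | order so far=[0, 2, 5, 1, 6, 3]
  pop 4: no out-edges | ready=[7] | order so far=[0, 2, 5, 1, 6, 3, 4]
  pop 7: no out-edges | ready=[] | order so far=[0, 2, 5, 1, 6, 3, 4, 7]
New canonical toposort: [0, 2, 5, 1, 6, 3, 4, 7]
Compare positions:
  Node 0: index 0 -> 0 (same)
  Node 1: index 4 -> 3 (moved)
  Node 2: index 1 -> 1 (same)
  Node 3: index 2 -> 5 (moved)
  Node 4: index 6 -> 6 (same)
  Node 5: index 3 -> 2 (moved)
  Node 6: index 5 -> 4 (moved)
  Node 7: index 7 -> 7 (same)
Nodes that changed position: 1 3 5 6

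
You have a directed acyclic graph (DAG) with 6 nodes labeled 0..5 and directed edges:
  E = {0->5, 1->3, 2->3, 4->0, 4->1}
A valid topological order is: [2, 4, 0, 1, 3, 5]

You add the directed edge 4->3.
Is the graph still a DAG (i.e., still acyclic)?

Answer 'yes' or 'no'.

Given toposort: [2, 4, 0, 1, 3, 5]
Position of 4: index 1; position of 3: index 4
New edge 4->3: forward
Forward edge: respects the existing order. Still a DAG, same toposort still valid.
Still a DAG? yes

Answer: yes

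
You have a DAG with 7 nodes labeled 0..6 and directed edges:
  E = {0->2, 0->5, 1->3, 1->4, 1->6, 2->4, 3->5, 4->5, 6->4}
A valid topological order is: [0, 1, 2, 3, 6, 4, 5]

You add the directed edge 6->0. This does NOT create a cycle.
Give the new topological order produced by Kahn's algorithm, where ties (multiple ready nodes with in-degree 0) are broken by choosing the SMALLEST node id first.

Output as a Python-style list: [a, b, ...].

Answer: [1, 3, 6, 0, 2, 4, 5]

Derivation:
Old toposort: [0, 1, 2, 3, 6, 4, 5]
Added edge: 6->0
Position of 6 (4) > position of 0 (0). Must reorder: 6 must now come before 0.
Run Kahn's algorithm (break ties by smallest node id):
  initial in-degrees: [1, 0, 1, 1, 3, 3, 1]
  ready (indeg=0): [1]
  pop 1: indeg[3]->0; indeg[4]->2; indeg[6]->0 | ready=[3, 6] | order so far=[1]
  pop 3: indeg[5]->2 | ready=[6] | order so far=[1, 3]
  pop 6: indeg[0]->0; indeg[4]->1 | ready=[0] | order so far=[1, 3, 6]
  pop 0: indeg[2]->0; indeg[5]->1 | ready=[2] | order so far=[1, 3, 6, 0]
  pop 2: indeg[4]->0 | ready=[4] | order so far=[1, 3, 6, 0, 2]
  pop 4: indeg[5]->0 | ready=[5] | order so far=[1, 3, 6, 0, 2, 4]
  pop 5: no out-edges | ready=[] | order so far=[1, 3, 6, 0, 2, 4, 5]
  Result: [1, 3, 6, 0, 2, 4, 5]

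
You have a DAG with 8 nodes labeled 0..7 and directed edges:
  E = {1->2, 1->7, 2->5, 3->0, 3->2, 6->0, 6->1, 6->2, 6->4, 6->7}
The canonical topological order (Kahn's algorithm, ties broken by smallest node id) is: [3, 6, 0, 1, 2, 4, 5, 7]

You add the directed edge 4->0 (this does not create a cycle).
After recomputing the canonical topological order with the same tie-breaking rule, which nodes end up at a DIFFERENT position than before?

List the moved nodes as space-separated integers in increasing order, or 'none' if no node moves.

Answer: 0 1 2 4

Derivation:
Old toposort: [3, 6, 0, 1, 2, 4, 5, 7]
Added edge 4->0
Recompute Kahn (smallest-id tiebreak):
  initial in-degrees: [3, 1, 3, 0, 1, 1, 0, 2]
  ready (indeg=0): [3, 6]
  pop 3: indeg[0]->2; indeg[2]->2 | ready=[6] | order so far=[3]
  pop 6: indeg[0]->1; indeg[1]->0; indeg[2]->1; indeg[4]->0; indeg[7]->1 | ready=[1, 4] | order so far=[3, 6]
  pop 1: indeg[2]->0; indeg[7]->0 | ready=[2, 4, 7] | order so far=[3, 6, 1]
  pop 2: indeg[5]->0 | ready=[4, 5, 7] | order so far=[3, 6, 1, 2]
  pop 4: indeg[0]->0 | ready=[0, 5, 7] | order so far=[3, 6, 1, 2, 4]
  pop 0: no out-edges | ready=[5, 7] | order so far=[3, 6, 1, 2, 4, 0]
  pop 5: no out-edges | ready=[7] | order so far=[3, 6, 1, 2, 4, 0, 5]
  pop 7: no out-edges | ready=[] | order so far=[3, 6, 1, 2, 4, 0, 5, 7]
New canonical toposort: [3, 6, 1, 2, 4, 0, 5, 7]
Compare positions:
  Node 0: index 2 -> 5 (moved)
  Node 1: index 3 -> 2 (moved)
  Node 2: index 4 -> 3 (moved)
  Node 3: index 0 -> 0 (same)
  Node 4: index 5 -> 4 (moved)
  Node 5: index 6 -> 6 (same)
  Node 6: index 1 -> 1 (same)
  Node 7: index 7 -> 7 (same)
Nodes that changed position: 0 1 2 4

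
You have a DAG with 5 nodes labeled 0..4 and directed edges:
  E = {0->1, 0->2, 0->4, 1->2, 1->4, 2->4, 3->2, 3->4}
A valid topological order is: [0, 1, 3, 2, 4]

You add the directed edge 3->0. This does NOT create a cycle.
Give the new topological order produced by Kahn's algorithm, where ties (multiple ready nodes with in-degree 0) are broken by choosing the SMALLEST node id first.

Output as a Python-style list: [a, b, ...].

Old toposort: [0, 1, 3, 2, 4]
Added edge: 3->0
Position of 3 (2) > position of 0 (0). Must reorder: 3 must now come before 0.
Run Kahn's algorithm (break ties by smallest node id):
  initial in-degrees: [1, 1, 3, 0, 4]
  ready (indeg=0): [3]
  pop 3: indeg[0]->0; indeg[2]->2; indeg[4]->3 | ready=[0] | order so far=[3]
  pop 0: indeg[1]->0; indeg[2]->1; indeg[4]->2 | ready=[1] | order so far=[3, 0]
  pop 1: indeg[2]->0; indeg[4]->1 | ready=[2] | order so far=[3, 0, 1]
  pop 2: indeg[4]->0 | ready=[4] | order so far=[3, 0, 1, 2]
  pop 4: no out-edges | ready=[] | order so far=[3, 0, 1, 2, 4]
  Result: [3, 0, 1, 2, 4]

Answer: [3, 0, 1, 2, 4]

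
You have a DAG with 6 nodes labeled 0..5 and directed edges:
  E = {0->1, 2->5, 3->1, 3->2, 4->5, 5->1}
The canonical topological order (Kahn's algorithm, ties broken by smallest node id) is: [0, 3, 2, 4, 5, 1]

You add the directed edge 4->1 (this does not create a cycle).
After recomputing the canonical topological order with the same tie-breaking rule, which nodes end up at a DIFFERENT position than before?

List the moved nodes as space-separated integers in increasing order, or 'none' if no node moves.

Old toposort: [0, 3, 2, 4, 5, 1]
Added edge 4->1
Recompute Kahn (smallest-id tiebreak):
  initial in-degrees: [0, 4, 1, 0, 0, 2]
  ready (indeg=0): [0, 3, 4]
  pop 0: indeg[1]->3 | ready=[3, 4] | order so far=[0]
  pop 3: indeg[1]->2; indeg[2]->0 | ready=[2, 4] | order so far=[0, 3]
  pop 2: indeg[5]->1 | ready=[4] | order so far=[0, 3, 2]
  pop 4: indeg[1]->1; indeg[5]->0 | ready=[5] | order so far=[0, 3, 2, 4]
  pop 5: indeg[1]->0 | ready=[1] | order so far=[0, 3, 2, 4, 5]
  pop 1: no out-edges | ready=[] | order so far=[0, 3, 2, 4, 5, 1]
New canonical toposort: [0, 3, 2, 4, 5, 1]
Compare positions:
  Node 0: index 0 -> 0 (same)
  Node 1: index 5 -> 5 (same)
  Node 2: index 2 -> 2 (same)
  Node 3: index 1 -> 1 (same)
  Node 4: index 3 -> 3 (same)
  Node 5: index 4 -> 4 (same)
Nodes that changed position: none

Answer: none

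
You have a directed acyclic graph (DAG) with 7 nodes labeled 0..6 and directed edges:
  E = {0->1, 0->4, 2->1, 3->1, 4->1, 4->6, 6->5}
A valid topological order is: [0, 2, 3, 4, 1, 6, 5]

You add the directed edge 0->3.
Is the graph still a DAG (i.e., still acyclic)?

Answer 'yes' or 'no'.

Given toposort: [0, 2, 3, 4, 1, 6, 5]
Position of 0: index 0; position of 3: index 2
New edge 0->3: forward
Forward edge: respects the existing order. Still a DAG, same toposort still valid.
Still a DAG? yes

Answer: yes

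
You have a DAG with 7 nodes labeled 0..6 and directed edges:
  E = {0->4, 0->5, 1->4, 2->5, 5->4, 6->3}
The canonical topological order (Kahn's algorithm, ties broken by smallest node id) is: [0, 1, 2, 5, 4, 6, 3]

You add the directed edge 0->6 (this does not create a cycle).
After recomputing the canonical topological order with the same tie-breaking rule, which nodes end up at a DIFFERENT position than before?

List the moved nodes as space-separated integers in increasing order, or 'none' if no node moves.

Answer: none

Derivation:
Old toposort: [0, 1, 2, 5, 4, 6, 3]
Added edge 0->6
Recompute Kahn (smallest-id tiebreak):
  initial in-degrees: [0, 0, 0, 1, 3, 2, 1]
  ready (indeg=0): [0, 1, 2]
  pop 0: indeg[4]->2; indeg[5]->1; indeg[6]->0 | ready=[1, 2, 6] | order so far=[0]
  pop 1: indeg[4]->1 | ready=[2, 6] | order so far=[0, 1]
  pop 2: indeg[5]->0 | ready=[5, 6] | order so far=[0, 1, 2]
  pop 5: indeg[4]->0 | ready=[4, 6] | order so far=[0, 1, 2, 5]
  pop 4: no out-edges | ready=[6] | order so far=[0, 1, 2, 5, 4]
  pop 6: indeg[3]->0 | ready=[3] | order so far=[0, 1, 2, 5, 4, 6]
  pop 3: no out-edges | ready=[] | order so far=[0, 1, 2, 5, 4, 6, 3]
New canonical toposort: [0, 1, 2, 5, 4, 6, 3]
Compare positions:
  Node 0: index 0 -> 0 (same)
  Node 1: index 1 -> 1 (same)
  Node 2: index 2 -> 2 (same)
  Node 3: index 6 -> 6 (same)
  Node 4: index 4 -> 4 (same)
  Node 5: index 3 -> 3 (same)
  Node 6: index 5 -> 5 (same)
Nodes that changed position: none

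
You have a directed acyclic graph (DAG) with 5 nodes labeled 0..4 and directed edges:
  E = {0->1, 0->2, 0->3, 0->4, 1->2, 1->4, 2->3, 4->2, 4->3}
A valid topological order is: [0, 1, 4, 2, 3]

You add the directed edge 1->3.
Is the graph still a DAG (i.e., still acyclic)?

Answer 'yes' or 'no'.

Given toposort: [0, 1, 4, 2, 3]
Position of 1: index 1; position of 3: index 4
New edge 1->3: forward
Forward edge: respects the existing order. Still a DAG, same toposort still valid.
Still a DAG? yes

Answer: yes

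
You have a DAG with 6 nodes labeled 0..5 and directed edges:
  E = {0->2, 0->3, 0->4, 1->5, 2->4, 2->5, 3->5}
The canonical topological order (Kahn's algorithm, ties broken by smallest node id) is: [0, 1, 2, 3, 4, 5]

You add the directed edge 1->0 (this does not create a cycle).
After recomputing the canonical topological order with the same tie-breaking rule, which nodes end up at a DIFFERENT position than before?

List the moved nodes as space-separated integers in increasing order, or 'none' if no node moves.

Old toposort: [0, 1, 2, 3, 4, 5]
Added edge 1->0
Recompute Kahn (smallest-id tiebreak):
  initial in-degrees: [1, 0, 1, 1, 2, 3]
  ready (indeg=0): [1]
  pop 1: indeg[0]->0; indeg[5]->2 | ready=[0] | order so far=[1]
  pop 0: indeg[2]->0; indeg[3]->0; indeg[4]->1 | ready=[2, 3] | order so far=[1, 0]
  pop 2: indeg[4]->0; indeg[5]->1 | ready=[3, 4] | order so far=[1, 0, 2]
  pop 3: indeg[5]->0 | ready=[4, 5] | order so far=[1, 0, 2, 3]
  pop 4: no out-edges | ready=[5] | order so far=[1, 0, 2, 3, 4]
  pop 5: no out-edges | ready=[] | order so far=[1, 0, 2, 3, 4, 5]
New canonical toposort: [1, 0, 2, 3, 4, 5]
Compare positions:
  Node 0: index 0 -> 1 (moved)
  Node 1: index 1 -> 0 (moved)
  Node 2: index 2 -> 2 (same)
  Node 3: index 3 -> 3 (same)
  Node 4: index 4 -> 4 (same)
  Node 5: index 5 -> 5 (same)
Nodes that changed position: 0 1

Answer: 0 1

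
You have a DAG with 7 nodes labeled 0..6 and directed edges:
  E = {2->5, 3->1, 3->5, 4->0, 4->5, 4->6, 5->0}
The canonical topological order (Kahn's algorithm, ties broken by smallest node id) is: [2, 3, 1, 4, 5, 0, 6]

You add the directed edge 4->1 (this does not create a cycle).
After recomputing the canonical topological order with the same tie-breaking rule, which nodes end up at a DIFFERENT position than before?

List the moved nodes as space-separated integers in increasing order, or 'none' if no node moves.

Old toposort: [2, 3, 1, 4, 5, 0, 6]
Added edge 4->1
Recompute Kahn (smallest-id tiebreak):
  initial in-degrees: [2, 2, 0, 0, 0, 3, 1]
  ready (indeg=0): [2, 3, 4]
  pop 2: indeg[5]->2 | ready=[3, 4] | order so far=[2]
  pop 3: indeg[1]->1; indeg[5]->1 | ready=[4] | order so far=[2, 3]
  pop 4: indeg[0]->1; indeg[1]->0; indeg[5]->0; indeg[6]->0 | ready=[1, 5, 6] | order so far=[2, 3, 4]
  pop 1: no out-edges | ready=[5, 6] | order so far=[2, 3, 4, 1]
  pop 5: indeg[0]->0 | ready=[0, 6] | order so far=[2, 3, 4, 1, 5]
  pop 0: no out-edges | ready=[6] | order so far=[2, 3, 4, 1, 5, 0]
  pop 6: no out-edges | ready=[] | order so far=[2, 3, 4, 1, 5, 0, 6]
New canonical toposort: [2, 3, 4, 1, 5, 0, 6]
Compare positions:
  Node 0: index 5 -> 5 (same)
  Node 1: index 2 -> 3 (moved)
  Node 2: index 0 -> 0 (same)
  Node 3: index 1 -> 1 (same)
  Node 4: index 3 -> 2 (moved)
  Node 5: index 4 -> 4 (same)
  Node 6: index 6 -> 6 (same)
Nodes that changed position: 1 4

Answer: 1 4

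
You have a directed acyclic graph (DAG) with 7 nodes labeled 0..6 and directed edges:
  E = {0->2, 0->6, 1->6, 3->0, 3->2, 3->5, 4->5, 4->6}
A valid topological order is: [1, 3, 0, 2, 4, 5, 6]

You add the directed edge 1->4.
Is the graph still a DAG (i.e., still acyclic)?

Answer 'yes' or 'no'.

Given toposort: [1, 3, 0, 2, 4, 5, 6]
Position of 1: index 0; position of 4: index 4
New edge 1->4: forward
Forward edge: respects the existing order. Still a DAG, same toposort still valid.
Still a DAG? yes

Answer: yes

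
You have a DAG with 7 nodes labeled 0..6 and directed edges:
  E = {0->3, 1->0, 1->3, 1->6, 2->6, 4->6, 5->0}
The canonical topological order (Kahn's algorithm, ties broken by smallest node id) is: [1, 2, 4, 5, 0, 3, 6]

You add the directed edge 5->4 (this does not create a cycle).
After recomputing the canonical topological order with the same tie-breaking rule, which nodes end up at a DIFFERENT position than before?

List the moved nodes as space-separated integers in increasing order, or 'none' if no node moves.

Old toposort: [1, 2, 4, 5, 0, 3, 6]
Added edge 5->4
Recompute Kahn (smallest-id tiebreak):
  initial in-degrees: [2, 0, 0, 2, 1, 0, 3]
  ready (indeg=0): [1, 2, 5]
  pop 1: indeg[0]->1; indeg[3]->1; indeg[6]->2 | ready=[2, 5] | order so far=[1]
  pop 2: indeg[6]->1 | ready=[5] | order so far=[1, 2]
  pop 5: indeg[0]->0; indeg[4]->0 | ready=[0, 4] | order so far=[1, 2, 5]
  pop 0: indeg[3]->0 | ready=[3, 4] | order so far=[1, 2, 5, 0]
  pop 3: no out-edges | ready=[4] | order so far=[1, 2, 5, 0, 3]
  pop 4: indeg[6]->0 | ready=[6] | order so far=[1, 2, 5, 0, 3, 4]
  pop 6: no out-edges | ready=[] | order so far=[1, 2, 5, 0, 3, 4, 6]
New canonical toposort: [1, 2, 5, 0, 3, 4, 6]
Compare positions:
  Node 0: index 4 -> 3 (moved)
  Node 1: index 0 -> 0 (same)
  Node 2: index 1 -> 1 (same)
  Node 3: index 5 -> 4 (moved)
  Node 4: index 2 -> 5 (moved)
  Node 5: index 3 -> 2 (moved)
  Node 6: index 6 -> 6 (same)
Nodes that changed position: 0 3 4 5

Answer: 0 3 4 5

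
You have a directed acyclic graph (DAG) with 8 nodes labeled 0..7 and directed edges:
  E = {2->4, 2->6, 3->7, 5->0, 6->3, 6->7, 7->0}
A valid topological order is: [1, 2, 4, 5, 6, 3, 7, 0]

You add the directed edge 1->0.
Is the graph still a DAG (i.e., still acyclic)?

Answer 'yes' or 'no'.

Answer: yes

Derivation:
Given toposort: [1, 2, 4, 5, 6, 3, 7, 0]
Position of 1: index 0; position of 0: index 7
New edge 1->0: forward
Forward edge: respects the existing order. Still a DAG, same toposort still valid.
Still a DAG? yes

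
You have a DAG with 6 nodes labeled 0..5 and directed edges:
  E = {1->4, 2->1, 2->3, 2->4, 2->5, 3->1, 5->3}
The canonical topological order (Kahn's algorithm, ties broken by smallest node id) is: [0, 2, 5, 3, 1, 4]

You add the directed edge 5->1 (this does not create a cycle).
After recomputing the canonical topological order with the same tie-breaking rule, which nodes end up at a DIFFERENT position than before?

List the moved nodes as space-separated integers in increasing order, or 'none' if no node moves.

Answer: none

Derivation:
Old toposort: [0, 2, 5, 3, 1, 4]
Added edge 5->1
Recompute Kahn (smallest-id tiebreak):
  initial in-degrees: [0, 3, 0, 2, 2, 1]
  ready (indeg=0): [0, 2]
  pop 0: no out-edges | ready=[2] | order so far=[0]
  pop 2: indeg[1]->2; indeg[3]->1; indeg[4]->1; indeg[5]->0 | ready=[5] | order so far=[0, 2]
  pop 5: indeg[1]->1; indeg[3]->0 | ready=[3] | order so far=[0, 2, 5]
  pop 3: indeg[1]->0 | ready=[1] | order so far=[0, 2, 5, 3]
  pop 1: indeg[4]->0 | ready=[4] | order so far=[0, 2, 5, 3, 1]
  pop 4: no out-edges | ready=[] | order so far=[0, 2, 5, 3, 1, 4]
New canonical toposort: [0, 2, 5, 3, 1, 4]
Compare positions:
  Node 0: index 0 -> 0 (same)
  Node 1: index 4 -> 4 (same)
  Node 2: index 1 -> 1 (same)
  Node 3: index 3 -> 3 (same)
  Node 4: index 5 -> 5 (same)
  Node 5: index 2 -> 2 (same)
Nodes that changed position: none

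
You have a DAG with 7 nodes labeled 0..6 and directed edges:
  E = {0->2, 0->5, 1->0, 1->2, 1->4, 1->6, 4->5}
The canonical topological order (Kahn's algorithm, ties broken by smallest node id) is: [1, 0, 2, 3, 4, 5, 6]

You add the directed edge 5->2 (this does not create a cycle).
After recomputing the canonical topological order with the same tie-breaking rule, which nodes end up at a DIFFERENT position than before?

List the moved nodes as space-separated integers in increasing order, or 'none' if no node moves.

Old toposort: [1, 0, 2, 3, 4, 5, 6]
Added edge 5->2
Recompute Kahn (smallest-id tiebreak):
  initial in-degrees: [1, 0, 3, 0, 1, 2, 1]
  ready (indeg=0): [1, 3]
  pop 1: indeg[0]->0; indeg[2]->2; indeg[4]->0; indeg[6]->0 | ready=[0, 3, 4, 6] | order so far=[1]
  pop 0: indeg[2]->1; indeg[5]->1 | ready=[3, 4, 6] | order so far=[1, 0]
  pop 3: no out-edges | ready=[4, 6] | order so far=[1, 0, 3]
  pop 4: indeg[5]->0 | ready=[5, 6] | order so far=[1, 0, 3, 4]
  pop 5: indeg[2]->0 | ready=[2, 6] | order so far=[1, 0, 3, 4, 5]
  pop 2: no out-edges | ready=[6] | order so far=[1, 0, 3, 4, 5, 2]
  pop 6: no out-edges | ready=[] | order so far=[1, 0, 3, 4, 5, 2, 6]
New canonical toposort: [1, 0, 3, 4, 5, 2, 6]
Compare positions:
  Node 0: index 1 -> 1 (same)
  Node 1: index 0 -> 0 (same)
  Node 2: index 2 -> 5 (moved)
  Node 3: index 3 -> 2 (moved)
  Node 4: index 4 -> 3 (moved)
  Node 5: index 5 -> 4 (moved)
  Node 6: index 6 -> 6 (same)
Nodes that changed position: 2 3 4 5

Answer: 2 3 4 5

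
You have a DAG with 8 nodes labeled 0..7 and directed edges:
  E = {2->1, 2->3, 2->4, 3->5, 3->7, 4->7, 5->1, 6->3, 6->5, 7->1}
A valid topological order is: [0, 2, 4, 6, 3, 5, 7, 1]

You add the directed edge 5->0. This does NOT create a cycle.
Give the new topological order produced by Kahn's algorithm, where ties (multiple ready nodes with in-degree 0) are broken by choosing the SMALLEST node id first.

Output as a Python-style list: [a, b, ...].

Old toposort: [0, 2, 4, 6, 3, 5, 7, 1]
Added edge: 5->0
Position of 5 (5) > position of 0 (0). Must reorder: 5 must now come before 0.
Run Kahn's algorithm (break ties by smallest node id):
  initial in-degrees: [1, 3, 0, 2, 1, 2, 0, 2]
  ready (indeg=0): [2, 6]
  pop 2: indeg[1]->2; indeg[3]->1; indeg[4]->0 | ready=[4, 6] | order so far=[2]
  pop 4: indeg[7]->1 | ready=[6] | order so far=[2, 4]
  pop 6: indeg[3]->0; indeg[5]->1 | ready=[3] | order so far=[2, 4, 6]
  pop 3: indeg[5]->0; indeg[7]->0 | ready=[5, 7] | order so far=[2, 4, 6, 3]
  pop 5: indeg[0]->0; indeg[1]->1 | ready=[0, 7] | order so far=[2, 4, 6, 3, 5]
  pop 0: no out-edges | ready=[7] | order so far=[2, 4, 6, 3, 5, 0]
  pop 7: indeg[1]->0 | ready=[1] | order so far=[2, 4, 6, 3, 5, 0, 7]
  pop 1: no out-edges | ready=[] | order so far=[2, 4, 6, 3, 5, 0, 7, 1]
  Result: [2, 4, 6, 3, 5, 0, 7, 1]

Answer: [2, 4, 6, 3, 5, 0, 7, 1]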